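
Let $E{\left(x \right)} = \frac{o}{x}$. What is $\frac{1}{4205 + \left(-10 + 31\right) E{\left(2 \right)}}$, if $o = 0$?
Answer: $\frac{1}{4205} \approx 0.00023781$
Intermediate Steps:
$E{\left(x \right)} = 0$ ($E{\left(x \right)} = \frac{0}{x} = 0$)
$\frac{1}{4205 + \left(-10 + 31\right) E{\left(2 \right)}} = \frac{1}{4205 + \left(-10 + 31\right) 0} = \frac{1}{4205 + 21 \cdot 0} = \frac{1}{4205 + 0} = \frac{1}{4205}$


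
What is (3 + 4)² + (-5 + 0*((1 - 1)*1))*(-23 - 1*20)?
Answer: 264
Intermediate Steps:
(3 + 4)² + (-5 + 0*((1 - 1)*1))*(-23 - 1*20) = 7² + (-5 + 0*(0*1))*(-23 - 20) = 49 + (-5 + 0*0)*(-43) = 49 + (-5 + 0)*(-43) = 49 - 5*(-43) = 49 + 215 = 264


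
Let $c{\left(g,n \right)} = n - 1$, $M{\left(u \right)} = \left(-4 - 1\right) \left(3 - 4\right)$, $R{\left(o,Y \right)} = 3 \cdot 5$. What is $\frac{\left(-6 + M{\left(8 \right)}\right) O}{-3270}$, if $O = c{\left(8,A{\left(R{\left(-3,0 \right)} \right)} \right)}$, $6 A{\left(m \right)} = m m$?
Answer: $\frac{73}{6540} \approx 0.011162$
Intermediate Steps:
$R{\left(o,Y \right)} = 15$
$A{\left(m \right)} = \frac{m^{2}}{6}$ ($A{\left(m \right)} = \frac{m m}{6} = \frac{m^{2}}{6}$)
$M{\left(u \right)} = 5$ ($M{\left(u \right)} = \left(-5\right) \left(-1\right) = 5$)
$c{\left(g,n \right)} = -1 + n$ ($c{\left(g,n \right)} = n - 1 = -1 + n$)
$O = \frac{73}{2}$ ($O = -1 + \frac{15^{2}}{6} = -1 + \frac{1}{6} \cdot 225 = -1 + \frac{75}{2} = \frac{73}{2} \approx 36.5$)
$\frac{\left(-6 + M{\left(8 \right)}\right) O}{-3270} = \frac{\left(-6 + 5\right) \frac{73}{2}}{-3270} = \left(-1\right) \frac{73}{2} \left(- \frac{1}{3270}\right) = \left(- \frac{73}{2}\right) \left(- \frac{1}{3270}\right) = \frac{73}{6540}$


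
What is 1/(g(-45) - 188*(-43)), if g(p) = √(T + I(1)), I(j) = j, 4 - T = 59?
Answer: 4042/32675555 - 3*I*√6/65351110 ≈ 0.0001237 - 1.1245e-7*I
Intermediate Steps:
T = -55 (T = 4 - 1*59 = 4 - 59 = -55)
g(p) = 3*I*√6 (g(p) = √(-55 + 1) = √(-54) = 3*I*√6)
1/(g(-45) - 188*(-43)) = 1/(3*I*√6 - 188*(-43)) = 1/(3*I*√6 + 8084) = 1/(8084 + 3*I*√6)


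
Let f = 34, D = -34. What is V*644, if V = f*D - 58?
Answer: -781816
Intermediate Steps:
V = -1214 (V = 34*(-34) - 58 = -1156 - 58 = -1214)
V*644 = -1214*644 = -781816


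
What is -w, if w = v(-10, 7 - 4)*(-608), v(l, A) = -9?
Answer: -5472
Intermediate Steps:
w = 5472 (w = -9*(-608) = 5472)
-w = -1*5472 = -5472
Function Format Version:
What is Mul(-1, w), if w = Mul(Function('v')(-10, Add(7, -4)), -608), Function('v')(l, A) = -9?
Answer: -5472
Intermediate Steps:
w = 5472 (w = Mul(-9, -608) = 5472)
Mul(-1, w) = Mul(-1, 5472) = -5472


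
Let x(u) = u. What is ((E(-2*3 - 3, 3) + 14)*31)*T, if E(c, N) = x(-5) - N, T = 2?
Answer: 372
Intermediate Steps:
E(c, N) = -5 - N
((E(-2*3 - 3, 3) + 14)*31)*T = (((-5 - 1*3) + 14)*31)*2 = (((-5 - 3) + 14)*31)*2 = ((-8 + 14)*31)*2 = (6*31)*2 = 186*2 = 372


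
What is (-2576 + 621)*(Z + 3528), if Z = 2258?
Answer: -11311630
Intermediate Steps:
(-2576 + 621)*(Z + 3528) = (-2576 + 621)*(2258 + 3528) = -1955*5786 = -11311630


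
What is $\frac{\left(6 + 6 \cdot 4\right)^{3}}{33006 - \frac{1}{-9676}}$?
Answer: $\frac{261252000}{319366057} \approx 0.81803$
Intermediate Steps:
$\frac{\left(6 + 6 \cdot 4\right)^{3}}{33006 - \frac{1}{-9676}} = \frac{\left(6 + 24\right)^{3}}{33006 - - \frac{1}{9676}} = \frac{30^{3}}{33006 + \frac{1}{9676}} = \frac{27000}{\frac{319366057}{9676}} = 27000 \cdot \frac{9676}{319366057} = \frac{261252000}{319366057}$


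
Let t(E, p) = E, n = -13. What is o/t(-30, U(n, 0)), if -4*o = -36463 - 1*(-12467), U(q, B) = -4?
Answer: -5999/30 ≈ -199.97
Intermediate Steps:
o = 5999 (o = -(-36463 - 1*(-12467))/4 = -(-36463 + 12467)/4 = -1/4*(-23996) = 5999)
o/t(-30, U(n, 0)) = 5999/(-30) = 5999*(-1/30) = -5999/30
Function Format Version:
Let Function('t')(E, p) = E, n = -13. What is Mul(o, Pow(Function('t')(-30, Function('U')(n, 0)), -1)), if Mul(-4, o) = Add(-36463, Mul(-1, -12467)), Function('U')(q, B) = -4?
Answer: Rational(-5999, 30) ≈ -199.97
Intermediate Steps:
o = 5999 (o = Mul(Rational(-1, 4), Add(-36463, Mul(-1, -12467))) = Mul(Rational(-1, 4), Add(-36463, 12467)) = Mul(Rational(-1, 4), -23996) = 5999)
Mul(o, Pow(Function('t')(-30, Function('U')(n, 0)), -1)) = Mul(5999, Pow(-30, -1)) = Mul(5999, Rational(-1, 30)) = Rational(-5999, 30)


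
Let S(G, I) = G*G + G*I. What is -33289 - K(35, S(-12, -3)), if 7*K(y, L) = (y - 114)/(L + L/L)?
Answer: -42177084/1267 ≈ -33289.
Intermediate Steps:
S(G, I) = G² + G*I
K(y, L) = (-114 + y)/(7*(1 + L)) (K(y, L) = ((y - 114)/(L + L/L))/7 = ((-114 + y)/(L + 1))/7 = ((-114 + y)/(1 + L))/7 = (-114 + y)/(7*(1 + L)))
-33289 - K(35, S(-12, -3)) = -33289 - (-114 + 35)/(7*(1 - 12*(-12 - 3))) = -33289 - (-79)/(7*(1 - 12*(-15))) = -33289 - (-79)/(7*(1 + 180)) = -33289 - (-79)/(7*181) = -33289 - 1*(-79/1267) = -33289 + 79/1267 = -42177084/1267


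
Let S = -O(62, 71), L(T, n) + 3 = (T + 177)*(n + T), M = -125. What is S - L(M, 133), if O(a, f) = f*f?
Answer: -5454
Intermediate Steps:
O(a, f) = f²
L(T, n) = -3 + (177 + T)*(T + n) (L(T, n) = -3 + (T + 177)*(n + T) = -3 + (177 + T)*(T + n))
S = -5041 (S = -1*71² = -1*5041 = -5041)
S - L(M, 133) = -5041 - (-3 + (-125)² + 177*(-125) + 177*133 - 125*133) = -5041 - (-3 + 15625 - 22125 + 23541 - 16625) = -5041 - 1*413 = -5041 - 413 = -5454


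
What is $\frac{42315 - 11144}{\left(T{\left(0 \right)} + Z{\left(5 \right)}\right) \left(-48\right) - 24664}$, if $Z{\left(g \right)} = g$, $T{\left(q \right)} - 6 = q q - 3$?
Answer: $- \frac{31171}{25048} \approx -1.2444$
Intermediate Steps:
$T{\left(q \right)} = 3 + q^{2}$ ($T{\left(q \right)} = 6 + \left(q q - 3\right) = 6 + \left(q^{2} - 3\right) = 6 + \left(-3 + q^{2}\right) = 3 + q^{2}$)
$\frac{42315 - 11144}{\left(T{\left(0 \right)} + Z{\left(5 \right)}\right) \left(-48\right) - 24664} = \frac{42315 - 11144}{\left(\left(3 + 0^{2}\right) + 5\right) \left(-48\right) - 24664} = \frac{31171}{\left(\left(3 + 0\right) + 5\right) \left(-48\right) - 24664} = \frac{31171}{\left(3 + 5\right) \left(-48\right) - 24664} = \frac{31171}{8 \left(-48\right) - 24664} = \frac{31171}{-384 - 24664} = \frac{31171}{-25048} = 31171 \left(- \frac{1}{25048}\right) = - \frac{31171}{25048}$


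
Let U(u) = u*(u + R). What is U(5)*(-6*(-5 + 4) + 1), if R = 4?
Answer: 315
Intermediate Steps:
U(u) = u*(4 + u) (U(u) = u*(u + 4) = u*(4 + u))
U(5)*(-6*(-5 + 4) + 1) = (5*(4 + 5))*(-6*(-5 + 4) + 1) = (5*9)*(-6*(-1) + 1) = 45*(6 + 1) = 45*7 = 315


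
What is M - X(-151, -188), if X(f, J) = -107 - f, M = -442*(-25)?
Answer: 11006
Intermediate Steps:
M = 11050
M - X(-151, -188) = 11050 - (-107 - 1*(-151)) = 11050 - (-107 + 151) = 11050 - 1*44 = 11050 - 44 = 11006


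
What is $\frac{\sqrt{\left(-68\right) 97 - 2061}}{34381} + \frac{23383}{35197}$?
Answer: $\frac{23383}{35197} + \frac{i \sqrt{8657}}{34381} \approx 0.66435 + 0.0027062 i$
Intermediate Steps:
$\frac{\sqrt{\left(-68\right) 97 - 2061}}{34381} + \frac{23383}{35197} = \sqrt{-6596 - 2061} \cdot \frac{1}{34381} + 23383 \cdot \frac{1}{35197} = \sqrt{-8657} \cdot \frac{1}{34381} + \frac{23383}{35197} = i \sqrt{8657} \cdot \frac{1}{34381} + \frac{23383}{35197} = \frac{i \sqrt{8657}}{34381} + \frac{23383}{35197} = \frac{23383}{35197} + \frac{i \sqrt{8657}}{34381}$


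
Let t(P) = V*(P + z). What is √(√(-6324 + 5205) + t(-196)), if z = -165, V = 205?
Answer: √(-74005 + I*√1119) ≈ 0.061 + 272.04*I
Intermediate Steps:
t(P) = -33825 + 205*P (t(P) = 205*(P - 165) = 205*(-165 + P) = -33825 + 205*P)
√(√(-6324 + 5205) + t(-196)) = √(√(-6324 + 5205) + (-33825 + 205*(-196))) = √(√(-1119) + (-33825 - 40180)) = √(I*√1119 - 74005) = √(-74005 + I*√1119)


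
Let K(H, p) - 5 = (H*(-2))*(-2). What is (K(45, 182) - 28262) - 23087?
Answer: -51164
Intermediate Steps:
K(H, p) = 5 + 4*H (K(H, p) = 5 + (H*(-2))*(-2) = 5 - 2*H*(-2) = 5 + 4*H)
(K(45, 182) - 28262) - 23087 = ((5 + 4*45) - 28262) - 23087 = ((5 + 180) - 28262) - 23087 = (185 - 28262) - 23087 = -28077 - 23087 = -51164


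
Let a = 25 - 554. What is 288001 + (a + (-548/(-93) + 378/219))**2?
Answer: 25803301974802/46090521 ≈ 5.5984e+5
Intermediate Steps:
a = -529
288001 + (a + (-548/(-93) + 378/219))**2 = 288001 + (-529 + (-548/(-93) + 378/219))**2 = 288001 + (-529 + (-548*(-1/93) + 378*(1/219)))**2 = 288001 + (-529 + (548/93 + 126/73))**2 = 288001 + (-529 + 51722/6789)**2 = 288001 + (-3539659/6789)**2 = 288001 + 12529185836281/46090521 = 25803301974802/46090521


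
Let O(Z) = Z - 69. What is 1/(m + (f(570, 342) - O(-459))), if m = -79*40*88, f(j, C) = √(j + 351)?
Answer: -277552/77035111783 - √921/77035111783 ≈ -3.6033e-6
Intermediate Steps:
f(j, C) = √(351 + j)
O(Z) = -69 + Z
m = -278080 (m = -3160*88 = -278080)
1/(m + (f(570, 342) - O(-459))) = 1/(-278080 + (√(351 + 570) - (-69 - 459))) = 1/(-278080 + (√921 - 1*(-528))) = 1/(-278080 + (√921 + 528)) = 1/(-278080 + (528 + √921)) = 1/(-277552 + √921)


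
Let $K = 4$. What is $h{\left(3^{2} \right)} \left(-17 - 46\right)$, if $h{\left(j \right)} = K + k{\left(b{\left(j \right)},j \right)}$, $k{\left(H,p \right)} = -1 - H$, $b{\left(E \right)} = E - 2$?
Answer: $252$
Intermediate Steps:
$b{\left(E \right)} = -2 + E$ ($b{\left(E \right)} = E - 2 = -2 + E$)
$h{\left(j \right)} = 5 - j$ ($h{\left(j \right)} = 4 - \left(-1 + j\right) = 5 - j$)
$h{\left(3^{2} \right)} \left(-17 - 46\right) = \left(5 - 3^{2}\right) \left(-17 - 46\right) = \left(5 - 9\right) \left(-63\right) = \left(-4\right) \left(-63\right) = 252$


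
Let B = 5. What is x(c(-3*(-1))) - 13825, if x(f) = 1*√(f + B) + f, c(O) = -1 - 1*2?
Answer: -13828 + √2 ≈ -13827.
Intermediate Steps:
c(O) = -3 (c(O) = -1 - 2 = -3)
x(f) = f + √(5 + f) (x(f) = 1*√(f + 5) + f = 1*√(5 + f) + f = √(5 + f) + f = f + √(5 + f))
x(c(-3*(-1))) - 13825 = (-3 + √(5 - 3)) - 13825 = (-3 + √2) - 13825 = -13828 + √2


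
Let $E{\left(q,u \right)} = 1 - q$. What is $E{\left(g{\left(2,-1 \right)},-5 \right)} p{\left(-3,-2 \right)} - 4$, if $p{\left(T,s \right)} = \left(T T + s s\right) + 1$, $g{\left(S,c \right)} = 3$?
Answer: $-32$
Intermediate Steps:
$p{\left(T,s \right)} = 1 + T^{2} + s^{2}$ ($p{\left(T,s \right)} = \left(T^{2} + s^{2}\right) + 1 = 1 + T^{2} + s^{2}$)
$E{\left(g{\left(2,-1 \right)},-5 \right)} p{\left(-3,-2 \right)} - 4 = \left(1 - 3\right) \left(1 + \left(-3\right)^{2} + \left(-2\right)^{2}\right) - 4 = \left(1 - 3\right) \left(1 + 9 + 4\right) - 4 = \left(-2\right) 14 - 4 = -28 - 4 = -32$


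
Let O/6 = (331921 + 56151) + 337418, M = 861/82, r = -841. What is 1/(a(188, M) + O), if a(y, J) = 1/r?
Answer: 841/3660822539 ≈ 2.2973e-7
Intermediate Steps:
M = 21/2 (M = 861*(1/82) = 21/2 ≈ 10.500)
a(y, J) = -1/841 (a(y, J) = 1/(-841) = -1/841)
O = 4352940 (O = 6*((331921 + 56151) + 337418) = 6*(388072 + 337418) = 6*725490 = 4352940)
1/(a(188, M) + O) = 1/(-1/841 + 4352940) = 1/(3660822539/841) = 841/3660822539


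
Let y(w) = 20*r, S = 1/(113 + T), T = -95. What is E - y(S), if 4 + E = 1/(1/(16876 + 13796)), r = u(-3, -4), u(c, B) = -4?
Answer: 30748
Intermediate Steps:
r = -4
S = 1/18 (S = 1/(113 - 95) = 1/18 ≈ 0.055556)
y(w) = -80 (y(w) = 20*(-4) = -80)
E = 30668 (E = -4 + 1/(1/(16876 + 13796)) = -4 + 1/(1/30672) = -4 + 30672 = 30668)
E - y(S) = 30668 - 1*(-80) = 30668 + 80 = 30748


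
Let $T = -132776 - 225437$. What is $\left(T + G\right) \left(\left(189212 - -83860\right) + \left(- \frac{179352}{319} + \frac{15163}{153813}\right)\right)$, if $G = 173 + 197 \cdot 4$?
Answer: $- \frac{2453435665284380}{25201} \approx -9.7355 \cdot 10^{10}$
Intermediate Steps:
$T = -358213$ ($T = -132776 - 225437 = -358213$)
$G = 961$ ($G = 173 + 788 = 961$)
$\left(T + G\right) \left(\left(189212 - -83860\right) + \left(- \frac{179352}{319} + \frac{15163}{153813}\right)\right) = \left(-358213 + 961\right) \left(\left(189212 - -83860\right) + \left(- \frac{179352}{319} + \frac{15163}{153813}\right)\right) = - 357252 \left(\left(189212 + 83860\right) + \left(\left(-179352\right) \frac{1}{319} + 15163 \cdot \frac{1}{153813}\right)\right) = - 357252 \left(273072 + \left(- \frac{179352}{319} + \frac{257}{2607}\right)\right) = - 357252 \left(273072 - \frac{42498971}{75603}\right) = \left(-357252\right) \frac{20602563445}{75603} = - \frac{2453435665284380}{25201}$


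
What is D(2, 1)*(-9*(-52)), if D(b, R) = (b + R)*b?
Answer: 2808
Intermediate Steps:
D(b, R) = b*(R + b) (D(b, R) = (R + b)*b = b*(R + b))
D(2, 1)*(-9*(-52)) = (2*(1 + 2))*(-9*(-52)) = (2*3)*468 = 6*468 = 2808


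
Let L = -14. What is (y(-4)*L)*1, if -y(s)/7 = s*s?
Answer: 1568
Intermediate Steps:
y(s) = -7*s² (y(s) = -7*s*s = -7*s²)
(y(-4)*L)*1 = (-7*(-4)²*(-14))*1 = (-7*16*(-14))*1 = -112*(-14)*1 = 1568*1 = 1568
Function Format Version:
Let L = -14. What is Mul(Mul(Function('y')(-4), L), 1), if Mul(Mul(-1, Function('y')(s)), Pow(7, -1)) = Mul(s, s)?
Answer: 1568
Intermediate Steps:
Function('y')(s) = Mul(-7, Pow(s, 2)) (Function('y')(s) = Mul(-7, Mul(s, s)) = Mul(-7, Pow(s, 2)))
Mul(Mul(Function('y')(-4), L), 1) = Mul(Mul(Mul(-7, Pow(-4, 2)), -14), 1) = Mul(Mul(Mul(-7, 16), -14), 1) = Mul(Mul(-112, -14), 1) = Mul(1568, 1) = 1568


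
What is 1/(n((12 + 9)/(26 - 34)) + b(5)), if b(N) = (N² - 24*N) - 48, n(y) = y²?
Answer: -64/8711 ≈ -0.0073470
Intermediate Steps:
b(N) = -48 + N² - 24*N
1/(n((12 + 9)/(26 - 34)) + b(5)) = 1/(((12 + 9)/(26 - 34))² + (-48 + 5² - 24*5)) = 1/((21/(-8))² + (-48 + 25 - 120)) = 1/((21*(-⅛))² - 143) = 1/((-21/8)² - 143) = 1/(441/64 - 143) = 1/(-8711/64) = -64/8711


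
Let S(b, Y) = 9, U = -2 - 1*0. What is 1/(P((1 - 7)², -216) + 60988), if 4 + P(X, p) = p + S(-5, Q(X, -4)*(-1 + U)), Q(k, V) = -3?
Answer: 1/60777 ≈ 1.6454e-5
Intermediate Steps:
U = -2 (U = -2 + 0 = -2)
P(X, p) = 5 + p (P(X, p) = -4 + (p + 9) = -4 + (9 + p) = 5 + p)
1/(P((1 - 7)², -216) + 60988) = 1/((5 - 216) + 60988) = 1/(-211 + 60988) = 1/60777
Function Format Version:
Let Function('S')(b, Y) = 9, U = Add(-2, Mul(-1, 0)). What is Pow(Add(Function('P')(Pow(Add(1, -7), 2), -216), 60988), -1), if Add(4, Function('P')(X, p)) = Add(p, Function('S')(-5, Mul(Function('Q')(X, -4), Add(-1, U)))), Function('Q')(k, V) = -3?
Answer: Rational(1, 60777) ≈ 1.6454e-5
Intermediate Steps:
U = -2 (U = Add(-2, 0) = -2)
Function('P')(X, p) = Add(5, p) (Function('P')(X, p) = Add(-4, Add(p, 9)) = Add(-4, Add(9, p)) = Add(5, p))
Pow(Add(Function('P')(Pow(Add(1, -7), 2), -216), 60988), -1) = Pow(Add(Add(5, -216), 60988), -1) = Pow(Add(-211, 60988), -1) = Pow(60777, -1) = Rational(1, 60777)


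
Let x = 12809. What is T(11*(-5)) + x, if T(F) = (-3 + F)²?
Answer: 16173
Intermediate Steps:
T(11*(-5)) + x = (-3 + 11*(-5))² + 12809 = (-3 - 55)² + 12809 = (-58)² + 12809 = 3364 + 12809 = 16173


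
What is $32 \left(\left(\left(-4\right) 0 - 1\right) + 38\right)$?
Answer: $1184$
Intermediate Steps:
$32 \left(\left(\left(-4\right) 0 - 1\right) + 38\right) = 32 \left(\left(0 - 1\right) + 38\right) = 32 \left(-1 + 38\right) = 32 \cdot 37 = 1184$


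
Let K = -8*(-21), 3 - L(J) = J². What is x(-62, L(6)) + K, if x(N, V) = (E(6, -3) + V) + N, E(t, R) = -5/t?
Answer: 433/6 ≈ 72.167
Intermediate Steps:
L(J) = 3 - J²
K = 168
x(N, V) = -⅚ + N + V (x(N, V) = (-5/6 + V) + N = (-5*⅙ + V) + N = (-⅚ + V) + N = -⅚ + N + V)
x(-62, L(6)) + K = (-⅚ - 62 + (3 - 1*6²)) + 168 = (-⅚ - 62 + (3 - 1*36)) + 168 = (-⅚ - 62 + (3 - 36)) + 168 = (-⅚ - 62 - 33) + 168 = -575/6 + 168 = 433/6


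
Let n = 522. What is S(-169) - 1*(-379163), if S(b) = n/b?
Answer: 64078025/169 ≈ 3.7916e+5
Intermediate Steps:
S(b) = 522/b
S(-169) - 1*(-379163) = 522/(-169) - 1*(-379163) = 522*(-1/169) + 379163 = -522/169 + 379163 = 64078025/169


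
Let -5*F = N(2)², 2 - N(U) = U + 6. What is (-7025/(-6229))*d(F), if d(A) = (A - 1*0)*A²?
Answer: -13110336/31145 ≈ -420.95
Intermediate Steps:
N(U) = -4 - U (N(U) = 2 - (U + 6) = 2 - (6 + U) = 2 + (-6 - U) = -4 - U)
F = -36/5 (F = -(-4 - 1*2)²/5 = -(-4 - 2)²/5 = -⅕*(-6)² = -⅕*36 = -36/5 ≈ -7.2000)
d(A) = A³ (d(A) = (A + 0)*A² = A*A² = A³)
(-7025/(-6229))*d(F) = (-7025/(-6229))*(-36/5)³ = -7025*(-1/6229)*(-46656/125) = (7025/6229)*(-46656/125) = -13110336/31145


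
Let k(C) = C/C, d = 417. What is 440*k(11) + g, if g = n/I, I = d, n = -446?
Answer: 183034/417 ≈ 438.93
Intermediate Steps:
I = 417
k(C) = 1
g = -446/417 ≈ -1.0695
440*k(11) + g = 440*1 - 446/417 = 440 - 446/417 = 183034/417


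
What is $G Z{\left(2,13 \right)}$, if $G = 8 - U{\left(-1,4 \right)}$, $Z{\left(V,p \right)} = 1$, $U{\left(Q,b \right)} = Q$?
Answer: $9$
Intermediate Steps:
$G = 9$ ($G = 8 - -1 = 8 + 1 = 9$)
$G Z{\left(2,13 \right)} = 9 \cdot 1 = 9$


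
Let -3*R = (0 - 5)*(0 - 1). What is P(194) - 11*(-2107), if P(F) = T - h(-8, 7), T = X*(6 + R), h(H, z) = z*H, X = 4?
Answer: 69751/3 ≈ 23250.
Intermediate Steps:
R = -5/3 (R = -(0 - 5)*(0 - 1)/3 = -(-5)*(-1)/3 = -⅓*5 = -5/3 ≈ -1.6667)
h(H, z) = H*z
T = 52/3 (T = 4*(6 - 5/3) = 4*(13/3) = 52/3 ≈ 17.333)
P(F) = 220/3 (P(F) = 52/3 - (-8)*7 = 52/3 - 1*(-56) = 52/3 + 56 = 220/3)
P(194) - 11*(-2107) = 220/3 - 11*(-2107) = 220/3 - 1*(-23177) = 220/3 + 23177 = 69751/3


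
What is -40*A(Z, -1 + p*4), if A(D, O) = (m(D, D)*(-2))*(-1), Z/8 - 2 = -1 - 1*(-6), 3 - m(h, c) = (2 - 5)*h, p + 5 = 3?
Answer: -13680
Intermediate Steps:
p = -2 (p = -5 + 3 = -2)
m(h, c) = 3 + 3*h (m(h, c) = 3 - (2 - 5)*h = 3 - (-3)*h = 3 + 3*h)
Z = 56 (Z = 16 + 8*(-1 - 1*(-6)) = 16 + 8*(-1 + 6) = 16 + 8*5 = 16 + 40 = 56)
A(D, O) = 6 + 6*D (A(D, O) = ((3 + 3*D)*(-2))*(-1) = (-6 - 6*D)*(-1) = 6 + 6*D)
-40*A(Z, -1 + p*4) = -40*(6 + 6*56) = -40*(6 + 336) = -40*342 = -13680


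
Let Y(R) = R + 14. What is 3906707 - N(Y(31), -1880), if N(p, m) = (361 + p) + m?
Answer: 3908181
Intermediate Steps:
Y(R) = 14 + R
N(p, m) = 361 + m + p
3906707 - N(Y(31), -1880) = 3906707 - (361 - 1880 + (14 + 31)) = 3906707 - (361 - 1880 + 45) = 3906707 - 1*(-1474) = 3906707 + 1474 = 3908181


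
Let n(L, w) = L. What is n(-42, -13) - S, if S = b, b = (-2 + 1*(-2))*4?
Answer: -26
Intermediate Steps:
b = -16 (b = (-2 - 2)*4 = -4*4 = -16)
S = -16
n(-42, -13) - S = -42 - 1*(-16) = -42 + 16 = -26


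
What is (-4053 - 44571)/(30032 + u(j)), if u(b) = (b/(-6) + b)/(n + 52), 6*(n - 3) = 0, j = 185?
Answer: -3209184/1982297 ≈ -1.6189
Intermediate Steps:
n = 3 (n = 3 + (⅙)*0 = 3 + 0 = 3)
u(b) = b/66 (u(b) = (b/(-6) + b)/(3 + 52) = (b*(-⅙) + b)/55 = (-b/6 + b)*(1/55) = (5*b/6)*(1/55) = b/66)
(-4053 - 44571)/(30032 + u(j)) = (-4053 - 44571)/(30032 + (1/66)*185) = -48624/(30032 + 185/66) = -48624/1982297/66 = -48624*66/1982297 = -3209184/1982297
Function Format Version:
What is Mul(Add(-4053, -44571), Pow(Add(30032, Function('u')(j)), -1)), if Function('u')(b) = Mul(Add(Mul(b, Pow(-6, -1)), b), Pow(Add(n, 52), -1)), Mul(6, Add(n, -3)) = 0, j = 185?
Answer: Rational(-3209184, 1982297) ≈ -1.6189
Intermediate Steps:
n = 3 (n = Add(3, Mul(Rational(1, 6), 0)) = Add(3, 0) = 3)
Function('u')(b) = Mul(Rational(1, 66), b) (Function('u')(b) = Mul(Add(Mul(b, Pow(-6, -1)), b), Pow(Add(3, 52), -1)) = Mul(Add(Mul(b, Rational(-1, 6)), b), Pow(55, -1)) = Mul(Add(Mul(Rational(-1, 6), b), b), Rational(1, 55)) = Mul(Mul(Rational(5, 6), b), Rational(1, 55)) = Mul(Rational(1, 66), b))
Mul(Add(-4053, -44571), Pow(Add(30032, Function('u')(j)), -1)) = Mul(Add(-4053, -44571), Pow(Add(30032, Mul(Rational(1, 66), 185)), -1)) = Mul(-48624, Pow(Add(30032, Rational(185, 66)), -1)) = Mul(-48624, Pow(Rational(1982297, 66), -1)) = Mul(-48624, Rational(66, 1982297)) = Rational(-3209184, 1982297)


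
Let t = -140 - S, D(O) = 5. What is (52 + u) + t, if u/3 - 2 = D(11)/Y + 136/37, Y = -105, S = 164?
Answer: -60895/259 ≈ -235.12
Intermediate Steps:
t = -304 (t = -140 - 1*164 = -140 - 164 = -304)
u = 4373/259 (u = 6 + 3*(5/(-105) + 136/37) = 6 + 3*(5*(-1/105) + 136*(1/37)) = 6 + 3*(-1/21 + 136/37) = 6 + 3*(2819/777) = 6 + 2819/259 = 4373/259 ≈ 16.884)
(52 + u) + t = (52 + 4373/259) - 304 = 17841/259 - 304 = -60895/259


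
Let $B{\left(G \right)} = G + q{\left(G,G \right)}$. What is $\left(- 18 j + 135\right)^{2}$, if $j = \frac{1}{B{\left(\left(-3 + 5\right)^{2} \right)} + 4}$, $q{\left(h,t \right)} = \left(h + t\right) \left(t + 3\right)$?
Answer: $\frac{18584721}{1024} \approx 18149.0$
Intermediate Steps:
$q{\left(h,t \right)} = \left(3 + t\right) \left(h + t\right)$ ($q{\left(h,t \right)} = \left(h + t\right) \left(3 + t\right) = \left(3 + t\right) \left(h + t\right)$)
$B{\left(G \right)} = 2 G^{2} + 7 G$ ($B{\left(G \right)} = G + \left(G^{2} + 3 G + 3 G + G G\right) = G + \left(G^{2} + 3 G + 3 G + G^{2}\right) = G + \left(2 G^{2} + 6 G\right) = 2 G^{2} + 7 G$)
$j = \frac{1}{64}$ ($j = \frac{1}{\left(-3 + 5\right)^{2} \left(7 + 2 \left(-3 + 5\right)^{2}\right) + 4} = \frac{1}{2^{2} \left(7 + 2 \cdot 2^{2}\right) + 4} = \frac{1}{4 \left(7 + 2 \cdot 4\right) + 4} = \frac{1}{4 \left(7 + 8\right) + 4} = \frac{1}{4 \cdot 15 + 4} = \frac{1}{60 + 4} = \frac{1}{64} \approx 0.015625$)
$\left(- 18 j + 135\right)^{2} = \left(\left(-18\right) \frac{1}{64} + 135\right)^{2} = \left(- \frac{9}{32} + 135\right)^{2} = \left(\frac{4311}{32}\right)^{2} = \frac{18584721}{1024}$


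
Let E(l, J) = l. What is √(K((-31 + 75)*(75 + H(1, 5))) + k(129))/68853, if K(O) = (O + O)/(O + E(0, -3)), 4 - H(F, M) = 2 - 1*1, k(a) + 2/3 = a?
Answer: √1173/206559 ≈ 0.00016581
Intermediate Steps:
k(a) = -⅔ + a
H(F, M) = 3 (H(F, M) = 4 - (2 - 1*1) = 4 - (2 - 1) = 4 - 1*1 = 4 - 1 = 3)
K(O) = 2 (K(O) = (O + O)/(O + 0) = (2*O)/O = 2)
√(K((-31 + 75)*(75 + H(1, 5))) + k(129))/68853 = √(2 + (-⅔ + 129))/68853 = √(2 + 385/3)*(1/68853) = √(391/3)*(1/68853) = (√1173/3)*(1/68853) = √1173/206559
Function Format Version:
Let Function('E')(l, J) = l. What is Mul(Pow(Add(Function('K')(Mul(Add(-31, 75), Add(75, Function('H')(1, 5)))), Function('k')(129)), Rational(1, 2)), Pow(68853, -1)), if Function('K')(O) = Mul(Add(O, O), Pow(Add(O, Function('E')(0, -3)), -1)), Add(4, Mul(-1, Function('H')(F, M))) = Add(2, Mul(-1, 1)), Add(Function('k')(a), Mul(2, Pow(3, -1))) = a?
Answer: Mul(Rational(1, 206559), Pow(1173, Rational(1, 2))) ≈ 0.00016581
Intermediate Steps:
Function('k')(a) = Add(Rational(-2, 3), a)
Function('H')(F, M) = 3 (Function('H')(F, M) = Add(4, Mul(-1, Add(2, Mul(-1, 1)))) = Add(4, Mul(-1, Add(2, -1))) = Add(4, Mul(-1, 1)) = Add(4, -1) = 3)
Function('K')(O) = 2 (Function('K')(O) = Mul(Add(O, O), Pow(Add(O, 0), -1)) = Mul(Mul(2, O), Pow(O, -1)) = 2)
Mul(Pow(Add(Function('K')(Mul(Add(-31, 75), Add(75, Function('H')(1, 5)))), Function('k')(129)), Rational(1, 2)), Pow(68853, -1)) = Mul(Pow(Add(2, Add(Rational(-2, 3), 129)), Rational(1, 2)), Pow(68853, -1)) = Mul(Pow(Add(2, Rational(385, 3)), Rational(1, 2)), Rational(1, 68853)) = Mul(Pow(Rational(391, 3), Rational(1, 2)), Rational(1, 68853)) = Mul(Mul(Rational(1, 3), Pow(1173, Rational(1, 2))), Rational(1, 68853)) = Mul(Rational(1, 206559), Pow(1173, Rational(1, 2)))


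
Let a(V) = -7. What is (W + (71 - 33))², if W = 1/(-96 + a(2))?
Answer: 15311569/10609 ≈ 1443.3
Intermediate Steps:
W = -1/103 (W = 1/(-96 - 7) = 1/(-103) = -1/103 ≈ -0.0097087)
(W + (71 - 33))² = (-1/103 + (71 - 33))² = (-1/103 + 38)² = (3913/103)² = 15311569/10609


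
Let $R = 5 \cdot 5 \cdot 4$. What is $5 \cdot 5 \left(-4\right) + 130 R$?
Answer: $12900$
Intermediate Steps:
$R = 100$ ($R = 25 \cdot 4 = 100$)
$5 \cdot 5 \left(-4\right) + 130 R = 5 \cdot 5 \left(-4\right) + 130 \cdot 100 = 25 \left(-4\right) + 13000 = -100 + 13000 = 12900$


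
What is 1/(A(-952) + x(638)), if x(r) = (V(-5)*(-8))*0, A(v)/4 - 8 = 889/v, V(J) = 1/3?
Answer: 34/961 ≈ 0.035380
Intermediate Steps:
V(J) = ⅓
A(v) = 32 + 3556/v (A(v) = 32 + 4*(889/v) = 32 + 3556/v)
x(r) = 0 (x(r) = ((⅓)*(-8))*0 = -8/3*0 = 0)
1/(A(-952) + x(638)) = 1/((32 + 3556/(-952)) + 0) = 1/((32 + 3556*(-1/952)) + 0) = 1/((32 - 127/34) + 0) = 1/(961/34 + 0) = 1/(961/34) = 34/961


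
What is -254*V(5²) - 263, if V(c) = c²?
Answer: -159013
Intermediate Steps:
-254*V(5²) - 263 = -254*(5²)² - 263 = -254*25² - 263 = -254*625 - 263 = -158750 - 263 = -159013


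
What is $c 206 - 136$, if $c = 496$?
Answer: $102040$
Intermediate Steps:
$c 206 - 136 = 496 \cdot 206 - 136 = 102176 - 136 = 102040$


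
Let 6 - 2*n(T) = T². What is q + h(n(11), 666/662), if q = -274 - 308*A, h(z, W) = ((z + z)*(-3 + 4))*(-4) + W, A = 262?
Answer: -26648477/331 ≈ -80509.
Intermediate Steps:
n(T) = 3 - T²/2
h(z, W) = W - 8*z (h(z, W) = ((2*z)*1)*(-4) + W = (2*z)*(-4) + W = -8*z + W = W - 8*z)
q = -80970 (q = -274 - 308*262 = -274 - 80696 = -80970)
q + h(n(11), 666/662) = -80970 + (666/662 - 8*(3 - ½*11²)) = -80970 + (666*(1/662) - 8*(3 - ½*121)) = -80970 + (333/331 - 8*(3 - 121/2)) = -80970 + (333/331 - 8*(-115/2)) = -80970 + (333/331 + 460) = -80970 + 152593/331 = -26648477/331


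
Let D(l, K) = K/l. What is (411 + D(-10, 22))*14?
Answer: 28616/5 ≈ 5723.2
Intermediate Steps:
(411 + D(-10, 22))*14 = (411 + 22/(-10))*14 = (411 + 22*(-⅒))*14 = (411 - 11/5)*14 = (2044/5)*14 = 28616/5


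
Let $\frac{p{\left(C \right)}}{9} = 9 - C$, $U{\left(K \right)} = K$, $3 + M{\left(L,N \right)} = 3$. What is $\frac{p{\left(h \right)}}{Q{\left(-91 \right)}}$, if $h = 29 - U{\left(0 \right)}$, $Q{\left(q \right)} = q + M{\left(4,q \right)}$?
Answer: $\frac{180}{91} \approx 1.978$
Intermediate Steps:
$M{\left(L,N \right)} = 0$ ($M{\left(L,N \right)} = -3 + 3 = 0$)
$Q{\left(q \right)} = q$ ($Q{\left(q \right)} = q + 0 = q$)
$h = 29$ ($h = 29 - 0 = 29 + 0 = 29$)
$p{\left(C \right)} = 81 - 9 C$ ($p{\left(C \right)} = 9 \left(9 - C\right) = 81 - 9 C$)
$\frac{p{\left(h \right)}}{Q{\left(-91 \right)}} = \frac{81 - 261}{-91} = \left(81 - 261\right) \left(- \frac{1}{91}\right) = \left(-180\right) \left(- \frac{1}{91}\right) = \frac{180}{91}$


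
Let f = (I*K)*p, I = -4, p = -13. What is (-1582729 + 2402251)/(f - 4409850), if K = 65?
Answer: -409761/2203235 ≈ -0.18598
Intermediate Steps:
f = 3380 (f = -4*65*(-13) = -260*(-13) = 3380)
(-1582729 + 2402251)/(f - 4409850) = (-1582729 + 2402251)/(3380 - 4409850) = 819522/(-4406470) = 819522*(-1/4406470) = -409761/2203235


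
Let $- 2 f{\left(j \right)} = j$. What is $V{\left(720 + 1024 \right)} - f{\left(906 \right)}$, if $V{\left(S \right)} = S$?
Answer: $2197$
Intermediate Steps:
$f{\left(j \right)} = - \frac{j}{2}$
$V{\left(720 + 1024 \right)} - f{\left(906 \right)} = \left(720 + 1024\right) - \left(- \frac{1}{2}\right) 906 = 1744 - -453 = 1744 + 453 = 2197$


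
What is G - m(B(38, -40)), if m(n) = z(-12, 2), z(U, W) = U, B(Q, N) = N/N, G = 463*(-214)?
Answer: -99070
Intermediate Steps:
G = -99082
B(Q, N) = 1
m(n) = -12
G - m(B(38, -40)) = -99082 - 1*(-12) = -99082 + 12 = -99070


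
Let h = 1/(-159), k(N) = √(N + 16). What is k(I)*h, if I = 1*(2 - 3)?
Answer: -√15/159 ≈ -0.024358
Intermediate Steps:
I = -1 (I = 1*(-1) = -1)
k(N) = √(16 + N)
h = -1/159 ≈ -0.0062893
k(I)*h = √(16 - 1)*(-1/159) = √15*(-1/159) = -√15/159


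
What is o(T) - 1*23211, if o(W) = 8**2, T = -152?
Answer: -23147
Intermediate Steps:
o(W) = 64
o(T) - 1*23211 = 64 - 1*23211 = 64 - 23211 = -23147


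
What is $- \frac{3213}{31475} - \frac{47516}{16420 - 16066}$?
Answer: $- \frac{748351751}{5571075} \approx -134.33$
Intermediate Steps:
$- \frac{3213}{31475} - \frac{47516}{16420 - 16066} = \left(-3213\right) \frac{1}{31475} - \frac{47516}{354} = - \frac{3213}{31475} - \frac{23758}{177} = - \frac{748351751}{5571075}$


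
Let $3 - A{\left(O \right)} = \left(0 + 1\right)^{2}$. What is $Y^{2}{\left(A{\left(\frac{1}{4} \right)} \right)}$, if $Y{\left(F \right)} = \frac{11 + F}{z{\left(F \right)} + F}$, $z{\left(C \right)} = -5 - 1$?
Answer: $\frac{169}{16} \approx 10.563$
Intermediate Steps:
$z{\left(C \right)} = -6$ ($z{\left(C \right)} = -5 - 1 = -6$)
$A{\left(O \right)} = 2$ ($A{\left(O \right)} = 3 - \left(0 + 1\right)^{2} = 3 - 1^{2} = 3 - 1 = 2$)
$Y{\left(F \right)} = \frac{11 + F}{-6 + F}$
$Y^{2}{\left(A{\left(\frac{1}{4} \right)} \right)} = \left(\frac{11 + 2}{-6 + 2}\right)^{2} = \left(\frac{1}{-4} \cdot 13\right)^{2} = \left(\left(- \frac{1}{4}\right) 13\right)^{2} = \left(- \frac{13}{4}\right)^{2} = \frac{169}{16}$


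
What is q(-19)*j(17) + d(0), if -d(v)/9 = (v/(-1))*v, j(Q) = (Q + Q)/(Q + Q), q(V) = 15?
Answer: 15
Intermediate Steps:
j(Q) = 1 (j(Q) = (2*Q)/((2*Q)) = (2*Q)*(1/(2*Q)) = 1)
d(v) = 9*v**2 (d(v) = -9*v/(-1)*v = -9*v*(-1)*v = -9*(-v)*v = -(-9)*v**2 = 9*v**2)
q(-19)*j(17) + d(0) = 15*1 + 9*0**2 = 15 + 9*0 = 15 + 0 = 15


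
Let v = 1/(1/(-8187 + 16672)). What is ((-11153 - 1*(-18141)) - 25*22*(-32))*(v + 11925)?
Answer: 501841080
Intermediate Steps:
v = 8485 (v = 1/(1/8485) = 8485)
((-11153 - 1*(-18141)) - 25*22*(-32))*(v + 11925) = ((-11153 - 1*(-18141)) - 25*22*(-32))*(8485 + 11925) = ((-11153 + 18141) - 550*(-32))*20410 = (6988 + 17600)*20410 = 24588*20410 = 501841080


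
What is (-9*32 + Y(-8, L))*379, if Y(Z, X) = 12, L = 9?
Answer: -104604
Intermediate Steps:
(-9*32 + Y(-8, L))*379 = (-9*32 + 12)*379 = (-288 + 12)*379 = -276*379 = -104604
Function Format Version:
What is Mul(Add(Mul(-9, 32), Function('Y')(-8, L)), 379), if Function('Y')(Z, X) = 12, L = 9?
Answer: -104604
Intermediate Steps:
Mul(Add(Mul(-9, 32), Function('Y')(-8, L)), 379) = Mul(Add(Mul(-9, 32), 12), 379) = Mul(Add(-288, 12), 379) = Mul(-276, 379) = -104604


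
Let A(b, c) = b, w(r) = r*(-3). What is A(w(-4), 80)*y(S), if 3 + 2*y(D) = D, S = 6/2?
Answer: 0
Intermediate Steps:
S = 3 (S = 6*(1/2) = 3)
y(D) = -3/2 + D/2
w(r) = -3*r
A(w(-4), 80)*y(S) = (-3*(-4))*(-3/2 + (1/2)*3) = 12*(-3/2 + 3/2) = 12*0 = 0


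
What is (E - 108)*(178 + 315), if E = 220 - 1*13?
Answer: 48807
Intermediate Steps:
E = 207 (E = 220 - 13 = 207)
(E - 108)*(178 + 315) = (207 - 108)*(178 + 315) = 99*493 = 48807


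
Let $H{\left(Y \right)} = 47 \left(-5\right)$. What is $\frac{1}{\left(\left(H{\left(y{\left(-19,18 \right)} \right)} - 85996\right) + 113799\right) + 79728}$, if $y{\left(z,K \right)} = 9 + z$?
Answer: $\frac{1}{107296} \approx 9.32 \cdot 10^{-6}$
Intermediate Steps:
$H{\left(Y \right)} = -235$
$\frac{1}{\left(\left(H{\left(y{\left(-19,18 \right)} \right)} - 85996\right) + 113799\right) + 79728} = \frac{1}{\left(\left(-235 - 85996\right) + 113799\right) + 79728} = \frac{1}{\left(-86231 + 113799\right) + 79728} = \frac{1}{27568 + 79728} = \frac{1}{107296}$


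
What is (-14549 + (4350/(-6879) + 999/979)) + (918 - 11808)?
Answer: -57105791676/2244847 ≈ -25439.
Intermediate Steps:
(-14549 + (4350/(-6879) + 999/979)) + (918 - 11808) = (-14549 + (4350*(-1/6879) + 999*(1/979))) - 10890 = (-14549 + (-1450/2293 + 999/979)) - 10890 = (-14549 + 871157/2244847) - 10890 = -32659407846/2244847 - 10890 = -57105791676/2244847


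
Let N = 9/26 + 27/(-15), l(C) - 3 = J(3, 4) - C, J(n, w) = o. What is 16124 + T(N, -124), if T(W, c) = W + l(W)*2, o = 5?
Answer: 2098389/130 ≈ 16141.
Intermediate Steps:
J(n, w) = 5
l(C) = 8 - C (l(C) = 3 + (5 - C) = 8 - C)
N = -189/130 (N = 9*(1/26) + 27*(-1/15) = 9/26 - 9/5 = -189/130 ≈ -1.4538)
T(W, c) = 16 - W (T(W, c) = W + (8 - W)*2 = W + (16 - 2*W) = 16 - W)
16124 + T(N, -124) = 16124 + (16 - 1*(-189/130)) = 16124 + (16 + 189/130) = 16124 + 2269/130 = 2098389/130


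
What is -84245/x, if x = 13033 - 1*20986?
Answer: 84245/7953 ≈ 10.593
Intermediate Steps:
x = -7953 (x = 13033 - 20986 = -7953)
-84245/x = -84245/(-7953) = -84245*(-1/7953) = 84245/7953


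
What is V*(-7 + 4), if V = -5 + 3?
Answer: 6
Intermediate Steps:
V = -2
V*(-7 + 4) = -2*(-7 + 4) = -2*(-3) = 6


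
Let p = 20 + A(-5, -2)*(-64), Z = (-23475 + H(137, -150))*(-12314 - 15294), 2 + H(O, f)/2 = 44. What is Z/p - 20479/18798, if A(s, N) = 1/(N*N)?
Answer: 3034837111757/18798 ≈ 1.6144e+8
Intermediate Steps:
H(O, f) = 84 (H(O, f) = -4 + 2*44 = -4 + 88 = 84)
A(s, N) = N**(-2) (A(s, N) = 1/(N**2) = N**(-2))
Z = 645778728 (Z = (-23475 + 84)*(-12314 - 15294) = -23391*(-27608) = 645778728)
p = 4 (p = 20 - 64/(-2)**2 = 20 + (1/4)*(-64) = 20 - 16 = 4)
Z/p - 20479/18798 = 645778728/4 - 20479/18798 = 645778728*(1/4) - 20479*1/18798 = 161444682 - 20479/18798 = 3034837111757/18798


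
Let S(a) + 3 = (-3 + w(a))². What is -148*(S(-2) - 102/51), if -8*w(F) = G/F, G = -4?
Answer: -3293/4 ≈ -823.25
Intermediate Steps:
w(F) = 1/(2*F) (w(F) = -(-1)/(2*F) = 1/(2*F))
S(a) = -3 + (-3 + 1/(2*a))²
-148*(S(-2) - 102/51) = -148*((6 - 3/(-2) + (¼)/(-2)²) - 102/51) = -148*((6 - 3*(-½) + (¼)*(¼)) - 102*1/51) = -148*((6 + 3/2 + 1/16) - 2) = -148*(121/16 - 2) = -148*89/16 = -3293/4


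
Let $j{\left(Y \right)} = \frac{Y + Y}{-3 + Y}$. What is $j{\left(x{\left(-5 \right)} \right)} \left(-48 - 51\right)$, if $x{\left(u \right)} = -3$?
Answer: $-99$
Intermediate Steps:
$j{\left(Y \right)} = \frac{2 Y}{-3 + Y}$
$j{\left(x{\left(-5 \right)} \right)} \left(-48 - 51\right) = 2 \left(-3\right) \frac{1}{-3 - 3} \left(-48 - 51\right) = 2 \left(-3\right) \frac{1}{-6} \left(-99\right) = 2 \left(-3\right) \left(- \frac{1}{6}\right) \left(-99\right) = 1 \left(-99\right) = -99$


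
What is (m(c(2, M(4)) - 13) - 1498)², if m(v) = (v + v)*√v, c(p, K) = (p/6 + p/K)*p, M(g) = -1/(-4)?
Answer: 60593432/27 - 65912*√33/9 ≈ 2.2021e+6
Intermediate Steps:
M(g) = ¼ (M(g) = -1*(-¼) = ¼)
c(p, K) = p*(p/6 + p/K) (c(p, K) = (p*(⅙) + p/K)*p = (p/6 + p/K)*p = p*(p/6 + p/K))
m(v) = 2*v^(3/2) (m(v) = (2*v)*√v = 2*v^(3/2))
(m(c(2, M(4)) - 13) - 1498)² = (2*((⅙)*2²*(6 + ¼)/(¼) - 13)^(3/2) - 1498)² = (2*((⅙)*4*4*(25/4) - 13)^(3/2) - 1498)² = (2*(50/3 - 13)^(3/2) - 1498)² = (2*(11/3)^(3/2) - 1498)² = (2*(11*√33/9) - 1498)² = (22*√33/9 - 1498)² = (-1498 + 22*√33/9)²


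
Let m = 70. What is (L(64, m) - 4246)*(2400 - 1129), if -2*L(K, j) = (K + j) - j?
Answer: -5437338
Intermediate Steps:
L(K, j) = -K/2 (L(K, j) = -((K + j) - j)/2 = -K/2)
(L(64, m) - 4246)*(2400 - 1129) = (-½*64 - 4246)*(2400 - 1129) = (-32 - 4246)*1271 = -4278*1271 = -5437338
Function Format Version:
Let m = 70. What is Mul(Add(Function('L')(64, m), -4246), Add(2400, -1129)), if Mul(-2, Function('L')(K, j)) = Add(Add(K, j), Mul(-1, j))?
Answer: -5437338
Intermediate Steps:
Function('L')(K, j) = Mul(Rational(-1, 2), K) (Function('L')(K, j) = Mul(Rational(-1, 2), Add(Add(K, j), Mul(-1, j))) = Mul(Rational(-1, 2), K))
Mul(Add(Function('L')(64, m), -4246), Add(2400, -1129)) = Mul(Add(Mul(Rational(-1, 2), 64), -4246), Add(2400, -1129)) = Mul(Add(-32, -4246), 1271) = Mul(-4278, 1271) = -5437338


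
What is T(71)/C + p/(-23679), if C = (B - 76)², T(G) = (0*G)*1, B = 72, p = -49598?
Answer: 49598/23679 ≈ 2.0946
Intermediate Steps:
T(G) = 0 (T(G) = 0*1 = 0)
C = 16 (C = (72 - 76)² = (-4)² = 16)
T(71)/C + p/(-23679) = 0/16 - 49598/(-23679) = 0*(1/16) - 49598*(-1/23679) = 0 + 49598/23679 = 49598/23679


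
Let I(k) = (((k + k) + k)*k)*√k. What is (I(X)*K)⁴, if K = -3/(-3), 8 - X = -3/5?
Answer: 1750530067376024169/9765625 ≈ 1.7925e+11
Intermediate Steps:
X = 43/5 (X = 8 - (-3)/5 = 8 - 1*(-⅗) = 8 + ⅗ = 43/5 ≈ 8.6000)
K = 1 (K = -3*(-⅓) = 1)
I(k) = 3*k^(5/2) (I(k) = ((2*k + k)*k)*√k = ((3*k)*k)*√k = (3*k²)*√k = 3*k^(5/2))
(I(X)*K)⁴ = ((3*(43/5)^(5/2))*1)⁴ = ((3*(1849*√215/125))*1)⁴ = ((5547*√215/125)*1)⁴ = (5547*√215/125)⁴ = 1750530067376024169/9765625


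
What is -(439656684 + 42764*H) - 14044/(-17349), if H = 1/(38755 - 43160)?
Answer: -33599593982427524/76422345 ≈ -4.3966e+8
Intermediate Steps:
H = -1/4405 (H = 1/(-4405) = -1/4405 ≈ -0.00022701)
-(439656684 + 42764*H) - 14044/(-17349) = -42764/(1/(-1/4405 + 10281)) - 14044/(-17349) = -42764/(1/(45287804/4405)) - 14044*(-1/17349) = -42764/4405/45287804 + 14044/17349 = -42764*45287804/4405 + 14044/17349 = -1936687650256/4405 + 14044/17349 = -33599593982427524/76422345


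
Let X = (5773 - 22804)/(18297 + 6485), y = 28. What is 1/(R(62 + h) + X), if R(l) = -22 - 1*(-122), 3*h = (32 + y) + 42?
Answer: 24782/2461169 ≈ 0.010069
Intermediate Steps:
h = 34 (h = ((32 + 28) + 42)/3 = (60 + 42)/3 = (⅓)*102 = 34)
R(l) = 100 (R(l) = -22 + 122 = 100)
X = -17031/24782 ≈ -0.68723
1/(R(62 + h) + X) = 1/(100 - 17031/24782) = 1/(2461169/24782) = 24782/2461169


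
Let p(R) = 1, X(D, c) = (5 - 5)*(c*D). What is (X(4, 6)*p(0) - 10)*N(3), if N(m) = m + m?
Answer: -60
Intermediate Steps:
X(D, c) = 0 (X(D, c) = 0*(D*c) = 0)
N(m) = 2*m
(X(4, 6)*p(0) - 10)*N(3) = (0*1 - 10)*(2*3) = (0 - 10)*6 = -10*6 = -60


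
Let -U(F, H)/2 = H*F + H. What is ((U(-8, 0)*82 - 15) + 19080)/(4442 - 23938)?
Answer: -19065/19496 ≈ -0.97789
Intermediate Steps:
U(F, H) = -2*H - 2*F*H (U(F, H) = -2*(H*F + H) = -2*(F*H + H) = -2*(H + F*H) = -2*H - 2*F*H)
((U(-8, 0)*82 - 15) + 19080)/(4442 - 23938) = ((-2*0*(1 - 8)*82 - 15) + 19080)/(4442 - 23938) = ((-2*0*(-7)*82 - 15) + 19080)/(-19496) = ((0*82 - 15) + 19080)*(-1/19496) = ((0 - 15) + 19080)*(-1/19496) = (-15 + 19080)*(-1/19496) = 19065*(-1/19496) = -19065/19496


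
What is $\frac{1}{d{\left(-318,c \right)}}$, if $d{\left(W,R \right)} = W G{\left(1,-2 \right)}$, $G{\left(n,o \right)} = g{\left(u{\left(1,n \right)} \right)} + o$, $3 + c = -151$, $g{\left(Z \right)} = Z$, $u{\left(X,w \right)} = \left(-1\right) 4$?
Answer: $\frac{1}{1908} \approx 0.00052411$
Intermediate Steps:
$u{\left(X,w \right)} = -4$
$c = -154$ ($c = -3 - 151 = -154$)
$G{\left(n,o \right)} = -4 + o$
$d{\left(W,R \right)} = - 6 W$ ($d{\left(W,R \right)} = W \left(-4 - 2\right) = W \left(-6\right) = - 6 W$)
$\frac{1}{d{\left(-318,c \right)}} = \frac{1}{\left(-6\right) \left(-318\right)} = \frac{1}{1908}$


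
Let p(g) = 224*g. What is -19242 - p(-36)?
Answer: -11178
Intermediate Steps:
-19242 - p(-36) = -19242 - 224*(-36) = -19242 - 1*(-8064) = -19242 + 8064 = -11178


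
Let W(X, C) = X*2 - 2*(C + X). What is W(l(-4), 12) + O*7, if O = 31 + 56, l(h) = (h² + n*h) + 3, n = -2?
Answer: 585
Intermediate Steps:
l(h) = 3 + h² - 2*h (l(h) = (h² - 2*h) + 3 = 3 + h² - 2*h)
W(X, C) = -2*C (W(X, C) = 2*X + (-2*C - 2*X) = -2*C)
O = 87
W(l(-4), 12) + O*7 = -2*12 + 87*7 = -24 + 609 = 585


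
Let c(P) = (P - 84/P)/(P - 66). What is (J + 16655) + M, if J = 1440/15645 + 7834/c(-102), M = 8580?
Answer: 8575840949/224245 ≈ 38243.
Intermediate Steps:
c(P) = (P - 84/P)/(-66 + P)
J = 2917018374/224245 (J = 1440/15645 + 7834/(((-84 + (-102)²)/((-102)*(-66 - 102)))) = 1440*(1/15645) + 7834/((-1/102*(-84 + 10404)/(-168))) = 96/1043 + 7834/((-1/102*(-1/168)*10320)) = 96/1043 + 7834/(215/357) = 96/1043 + 7834*(357/215) = 96/1043 + 2796738/215 = 2917018374/224245 ≈ 13008.)
(J + 16655) + M = (2917018374/224245 + 16655) + 8580 = 6651818849/224245 + 8580 = 8575840949/224245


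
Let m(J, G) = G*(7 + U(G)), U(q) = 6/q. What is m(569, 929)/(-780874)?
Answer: -6509/780874 ≈ -0.0083355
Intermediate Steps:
m(J, G) = G*(7 + 6/G)
m(569, 929)/(-780874) = (6 + 7*929)/(-780874) = (6 + 6503)*(-1/780874) = 6509*(-1/780874) = -6509/780874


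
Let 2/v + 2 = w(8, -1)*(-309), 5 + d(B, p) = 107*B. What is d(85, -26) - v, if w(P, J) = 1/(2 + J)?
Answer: 2826992/311 ≈ 9090.0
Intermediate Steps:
d(B, p) = -5 + 107*B
v = -2/311 (v = 2/(-2 - 309/(2 - 1)) = 2/(-2 - 309/1) = 2/(-2 + 1*(-309)) = 2/(-2 - 309) = 2/(-311) = 2*(-1/311) = -2/311 ≈ -0.0064309)
d(85, -26) - v = (-5 + 107*85) - 1*(-2/311) = (-5 + 9095) + 2/311 = 9090 + 2/311 = 2826992/311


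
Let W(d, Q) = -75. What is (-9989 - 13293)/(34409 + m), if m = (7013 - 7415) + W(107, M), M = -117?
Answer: -11641/16966 ≈ -0.68614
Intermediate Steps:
m = -477 (m = (7013 - 7415) - 75 = -402 - 75 = -477)
(-9989 - 13293)/(34409 + m) = (-9989 - 13293)/(34409 - 477) = -23282/33932 = -23282*1/33932 = -11641/16966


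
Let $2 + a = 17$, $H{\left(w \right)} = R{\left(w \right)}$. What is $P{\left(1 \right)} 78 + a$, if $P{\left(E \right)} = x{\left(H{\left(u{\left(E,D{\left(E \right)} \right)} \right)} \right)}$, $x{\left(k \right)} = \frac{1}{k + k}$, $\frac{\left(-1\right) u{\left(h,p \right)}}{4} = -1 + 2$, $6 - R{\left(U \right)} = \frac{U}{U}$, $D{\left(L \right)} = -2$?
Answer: $\frac{114}{5} \approx 22.8$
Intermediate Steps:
$R{\left(U \right)} = 5$ ($R{\left(U \right)} = 6 - \frac{U}{U} = 6 - 1 = 5$)
$u{\left(h,p \right)} = -4$ ($u{\left(h,p \right)} = - 4 \left(-1 + 2\right) = \left(-4\right) 1 = -4$)
$H{\left(w \right)} = 5$
$a = 15$ ($a = -2 + 17 = 15$)
$x{\left(k \right)} = \frac{1}{2 k}$
$P{\left(E \right)} = \frac{1}{10}$ ($P{\left(E \right)} = \frac{1}{2 \cdot 5} = \frac{1}{2} \cdot \frac{1}{5} = \frac{1}{10}$)
$P{\left(1 \right)} 78 + a = \frac{1}{10} \cdot 78 + 15 = \frac{39}{5} + 15 = \frac{114}{5}$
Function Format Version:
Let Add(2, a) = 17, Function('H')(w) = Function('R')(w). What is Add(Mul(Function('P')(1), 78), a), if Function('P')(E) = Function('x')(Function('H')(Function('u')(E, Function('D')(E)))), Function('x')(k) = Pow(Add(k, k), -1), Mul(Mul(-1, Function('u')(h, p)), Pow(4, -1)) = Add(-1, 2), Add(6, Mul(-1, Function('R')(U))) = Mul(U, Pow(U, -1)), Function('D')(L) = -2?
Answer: Rational(114, 5) ≈ 22.800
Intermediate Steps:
Function('R')(U) = 5 (Function('R')(U) = Add(6, Mul(-1, Mul(U, Pow(U, -1)))) = Add(6, Mul(-1, 1)) = Add(6, -1) = 5)
Function('u')(h, p) = -4 (Function('u')(h, p) = Mul(-4, Add(-1, 2)) = Mul(-4, 1) = -4)
Function('H')(w) = 5
a = 15 (a = Add(-2, 17) = 15)
Function('x')(k) = Mul(Rational(1, 2), Pow(k, -1)) (Function('x')(k) = Pow(Mul(2, k), -1) = Mul(Rational(1, 2), Pow(k, -1)))
Function('P')(E) = Rational(1, 10) (Function('P')(E) = Mul(Rational(1, 2), Pow(5, -1)) = Mul(Rational(1, 2), Rational(1, 5)) = Rational(1, 10))
Add(Mul(Function('P')(1), 78), a) = Add(Mul(Rational(1, 10), 78), 15) = Add(Rational(39, 5), 15) = Rational(114, 5)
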